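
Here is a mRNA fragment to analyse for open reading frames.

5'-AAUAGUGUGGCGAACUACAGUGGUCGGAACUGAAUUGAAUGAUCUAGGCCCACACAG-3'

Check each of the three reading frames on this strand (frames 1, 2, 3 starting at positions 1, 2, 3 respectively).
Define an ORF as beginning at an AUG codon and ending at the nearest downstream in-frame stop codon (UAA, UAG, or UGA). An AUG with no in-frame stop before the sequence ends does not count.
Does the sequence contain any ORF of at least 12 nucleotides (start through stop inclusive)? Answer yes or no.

Frame 1: AAU AGU GUG GCG AAC UAC AGU GGU CGG AAC UGA AUU GAA UGA UCU AGG CCC ACA CAG — no AUG→stop ORF.
Frame 2: AUA GUG UGG CGA ACU ACA GUG GUC GGA ACU GAA UUG AAU GAU CUA GGC CCA CAC — no AUG→stop ORF.
Frame 3: UAG UGU GGC GAA CUA CAG UGG UCG GAA CUG AAU UGA AUG AUC UAG GCC CAC ACA — AUG at 39, stop UAG at 45 → 9 nt.
Largest ORF found is 9 nucleotides < 12, so no.

no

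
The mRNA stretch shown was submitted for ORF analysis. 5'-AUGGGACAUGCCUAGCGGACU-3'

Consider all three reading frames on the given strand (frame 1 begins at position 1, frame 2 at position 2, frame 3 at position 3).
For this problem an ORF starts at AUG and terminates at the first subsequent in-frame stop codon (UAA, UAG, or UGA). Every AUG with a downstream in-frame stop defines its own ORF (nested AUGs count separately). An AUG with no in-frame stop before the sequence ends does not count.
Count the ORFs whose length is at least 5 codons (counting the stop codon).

1

Frame 1: AUG GGA CAU GCC UAG CGG ACU — AUG at 1, stop UAG at 13 → 15 nt.
Frame 2: UGG GAC AUG CCU AGC GGA — no AUG→stop ORF.
Frame 3: GGG ACA UGC CUA GCG GAC — no AUG→stop ORF.
ORFs ≥ 5 codons: frame 1 1–15 (5 codons). Count = 1.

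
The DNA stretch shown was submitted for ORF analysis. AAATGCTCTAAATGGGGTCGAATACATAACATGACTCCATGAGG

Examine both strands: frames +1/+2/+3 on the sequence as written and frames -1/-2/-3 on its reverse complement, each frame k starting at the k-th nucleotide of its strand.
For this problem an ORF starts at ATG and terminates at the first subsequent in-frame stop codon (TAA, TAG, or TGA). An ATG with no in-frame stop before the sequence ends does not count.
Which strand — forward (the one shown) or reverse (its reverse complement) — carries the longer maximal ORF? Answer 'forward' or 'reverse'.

Reverse complement (5'→3'): CCTCATGGAGTCATGTTATGTATTCGACCCCATTTAGAGCATTT
Frame +1: AAA TGC TCT AAA TGG GGT CGA ATA CAT AAC ATG ACT CCA TGA — ATG at 31, stop TGA at 40 → 12 nt.
Frame +2: AAT GCT CTA AAT GGG GTC GAA TAC ATA ACA TGA CTC CAT GAG — no ATG→stop ORF.
Frame +3: ATG CTC TAA ATG GGG TCG AAT ACA TAA CAT GAC TCC ATG AGG — ATG at 3, stop TAA at 9 → 9 nt; ATG at 12, stop TAA at 27 → 18 nt.
Frame -1: CCT CAT GGA GTC ATG TTA TGT ATT CGA CCC CAT TTA GAG CAT — no ATG→stop ORF.
Frame -2: CTC ATG GAG TCA TGT TAT GTA TTC GAC CCC ATT TAG AGC ATT — ATG at 5, stop TAG at 35 → 33 nt.
Frame -3: TCA TGG AGT CAT GTT ATG TAT TCG ACC CCA TTT AGA GCA TTT — no ATG→stop ORF.
Forward-strand max 18 nt; reverse-strand max 33 nt. The reverse strand has the longer ORF.

reverse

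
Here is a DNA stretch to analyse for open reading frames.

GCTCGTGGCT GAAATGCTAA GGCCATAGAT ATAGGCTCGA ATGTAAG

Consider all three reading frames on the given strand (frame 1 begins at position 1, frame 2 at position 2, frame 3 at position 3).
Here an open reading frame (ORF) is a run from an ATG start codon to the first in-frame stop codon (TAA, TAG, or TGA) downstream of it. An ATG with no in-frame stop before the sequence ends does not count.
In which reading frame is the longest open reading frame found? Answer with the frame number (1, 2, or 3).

Frame 1: GCT CGT GGC TGA AAT GCT AAG GCC ATA GAT ATA GGC TCG AAT GTA — no ATG→stop ORF.
Frame 2: CTC GTG GCT GAA ATG CTA AGG CCA TAG ATA TAG GCT CGA ATG TAA — ATG at 14, stop TAG at 26 → 15 nt; ATG at 41, stop TAA at 44 → 6 nt.
Frame 3: TCG TGG CTG AAA TGC TAA GGC CAT AGA TAT AGG CTC GAA TGT AAG — no ATG→stop ORF.
Longest ORF is 15 nt in frame 2 (positions 14–28).

2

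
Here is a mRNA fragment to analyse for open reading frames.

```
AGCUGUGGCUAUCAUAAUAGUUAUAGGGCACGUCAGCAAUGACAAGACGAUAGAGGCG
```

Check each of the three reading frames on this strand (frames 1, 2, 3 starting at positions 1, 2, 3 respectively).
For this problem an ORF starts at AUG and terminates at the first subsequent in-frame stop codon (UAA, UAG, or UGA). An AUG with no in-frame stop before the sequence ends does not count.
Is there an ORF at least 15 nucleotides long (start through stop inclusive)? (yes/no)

Frame 1: AGC UGU GGC UAU CAU AAU AGU UAU AGG GCA CGU CAG CAA UGA CAA GAC GAU AGA GGC — no AUG→stop ORF.
Frame 2: GCU GUG GCU AUC AUA AUA GUU AUA GGG CAC GUC AGC AAU GAC AAG ACG AUA GAG GCG — no AUG→stop ORF.
Frame 3: CUG UGG CUA UCA UAA UAG UUA UAG GGC ACG UCA GCA AUG ACA AGA CGA UAG AGG — AUG at 39, stop UAG at 51 → 15 nt.
Frame 3 has an ORF of 15 nucleotides (positions 39–53) ≥ 15, so yes.

yes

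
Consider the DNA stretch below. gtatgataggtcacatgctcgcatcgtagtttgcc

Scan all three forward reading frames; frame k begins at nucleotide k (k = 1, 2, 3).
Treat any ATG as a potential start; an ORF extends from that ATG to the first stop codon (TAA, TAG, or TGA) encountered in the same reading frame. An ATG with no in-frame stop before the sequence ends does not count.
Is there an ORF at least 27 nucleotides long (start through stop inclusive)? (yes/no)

Frame 1: GTA TGA TAG GTC ACA TGC TCG CAT CGT AGT TTG — no ATG→stop ORF.
Frame 2: TAT GAT AGG TCA CAT GCT CGC ATC GTA GTT TGC — no ATG→stop ORF.
Frame 3: ATG ATA GGT CAC ATG CTC GCA TCG TAG TTT GCC — ATG at 3, stop TAG at 27 → 27 nt; ATG at 15, stop TAG at 27 → 15 nt.
Frame 3 has an ORF of 27 nucleotides (positions 3–29) ≥ 27, so yes.

yes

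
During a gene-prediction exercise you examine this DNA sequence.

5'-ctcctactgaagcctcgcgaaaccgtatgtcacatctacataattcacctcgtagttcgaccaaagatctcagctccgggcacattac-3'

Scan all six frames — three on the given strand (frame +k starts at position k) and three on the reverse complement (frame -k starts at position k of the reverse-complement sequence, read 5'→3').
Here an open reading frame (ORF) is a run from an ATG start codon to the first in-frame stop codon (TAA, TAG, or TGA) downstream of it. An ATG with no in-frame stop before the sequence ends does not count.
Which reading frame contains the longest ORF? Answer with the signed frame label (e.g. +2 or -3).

Reverse complement (5'→3'): GTAATGTGCCCGGAGCTGAGATCTTTGGTCGAACTACGAGGTGAATTATGTAGATGTGACATACGGTTTCGCGAGGCTTCAGTAGGAG
Frame +1: CTC CTA CTG AAG CCT CGC GAA ACC GTA TGT CAC ATC TAC ATA ATT CAC CTC GTA GTT CGA CCA AAG ATC TCA GCT CCG GGC ACA TTA — no ATG→stop ORF.
Frame +2: TCC TAC TGA AGC CTC GCG AAA CCG TAT GTC ACA TCT ACA TAA TTC ACC TCG TAG TTC GAC CAA AGA TCT CAG CTC CGG GCA CAT TAC — no ATG→stop ORF.
Frame +3: CCT ACT GAA GCC TCG CGA AAC CGT ATG TCA CAT CTA CAT AAT TCA CCT CGT AGT TCG ACC AAA GAT CTC AGC TCC GGG CAC ATT — no ATG→stop ORF.
Frame -1: GTA ATG TGC CCG GAG CTG AGA TCT TTG GTC GAA CTA CGA GGT GAA TTA TGT AGA TGT GAC ATA CGG TTT CGC GAG GCT TCA GTA GGA — no ATG→stop ORF.
Frame -2: TAA TGT GCC CGG AGC TGA GAT CTT TGG TCG AAC TAC GAG GTG AAT TAT GTA GAT GTG ACA TAC GGT TTC GCG AGG CTT CAG TAG GAG — no ATG→stop ORF.
Frame -3: AAT GTG CCC GGA GCT GAG ATC TTT GGT CGA ACT ACG AGG TGA ATT ATG TAG ATG TGA CAT ACG GTT TCG CGA GGC TTC AGT AGG — ATG at 48, stop TAG at 51 → 6 nt; ATG at 54, stop TGA at 57 → 6 nt.
Longest ORF is 6 nt in frame -3 (positions 48–53).

-3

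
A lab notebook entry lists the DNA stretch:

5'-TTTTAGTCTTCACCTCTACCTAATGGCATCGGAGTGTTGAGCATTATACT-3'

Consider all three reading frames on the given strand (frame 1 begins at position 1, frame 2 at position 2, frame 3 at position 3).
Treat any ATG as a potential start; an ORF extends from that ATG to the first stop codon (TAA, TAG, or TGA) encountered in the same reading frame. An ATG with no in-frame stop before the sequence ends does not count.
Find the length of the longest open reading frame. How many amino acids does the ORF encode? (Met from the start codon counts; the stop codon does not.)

5

Frame 1: TTT TAG TCT TCA CCT CTA CCT AAT GGC ATC GGA GTG TTG AGC ATT ATA — no ATG→stop ORF.
Frame 2: TTT AGT CTT CAC CTC TAC CTA ATG GCA TCG GAG TGT TGA GCA TTA TAC — ATG at 23, stop TGA at 38 → 18 nt.
Frame 3: TTA GTC TTC ACC TCT ACC TAA TGG CAT CGG AGT GTT GAG CAT TAT ACT — no ATG→stop ORF.
Longest: frame 2, positions 23–40, 18 nt = 6 codons = 5 aa. → 5 amino acids.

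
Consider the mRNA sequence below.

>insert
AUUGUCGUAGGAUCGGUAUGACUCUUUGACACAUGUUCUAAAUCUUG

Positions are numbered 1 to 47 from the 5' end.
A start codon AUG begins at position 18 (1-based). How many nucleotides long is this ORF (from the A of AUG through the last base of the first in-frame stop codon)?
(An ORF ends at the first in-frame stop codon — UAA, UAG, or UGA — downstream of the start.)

12

Codons from position 18: AUG (18–20), ACU (21–23), CUU (24–26), UGA (27–29).
UGA is the first in-frame stop; ORF spans 18–29, 12 nucleotides.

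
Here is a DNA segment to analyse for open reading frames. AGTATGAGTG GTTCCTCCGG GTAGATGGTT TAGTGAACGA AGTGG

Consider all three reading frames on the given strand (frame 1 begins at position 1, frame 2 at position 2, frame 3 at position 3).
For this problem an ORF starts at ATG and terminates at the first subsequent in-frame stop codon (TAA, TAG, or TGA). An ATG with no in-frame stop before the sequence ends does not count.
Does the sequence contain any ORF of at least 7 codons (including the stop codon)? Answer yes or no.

yes

Frame 1: AGT ATG AGT GGT TCC TCC GGG TAG ATG GTT TAG TGA ACG AAG TGG — ATG at 4, stop TAG at 22 → 21 nt; ATG at 25, stop TAG at 31 → 9 nt.
Frame 2: GTA TGA GTG GTT CCT CCG GGT AGA TGG TTT AGT GAA CGA AGT — no ATG→stop ORF.
Frame 3: TAT GAG TGG TTC CTC CGG GTA GAT GGT TTA GTG AAC GAA GTG — no ATG→stop ORF.
Frame 1 has an ORF of 7 codons (positions 4–24) ≥ 7, so yes.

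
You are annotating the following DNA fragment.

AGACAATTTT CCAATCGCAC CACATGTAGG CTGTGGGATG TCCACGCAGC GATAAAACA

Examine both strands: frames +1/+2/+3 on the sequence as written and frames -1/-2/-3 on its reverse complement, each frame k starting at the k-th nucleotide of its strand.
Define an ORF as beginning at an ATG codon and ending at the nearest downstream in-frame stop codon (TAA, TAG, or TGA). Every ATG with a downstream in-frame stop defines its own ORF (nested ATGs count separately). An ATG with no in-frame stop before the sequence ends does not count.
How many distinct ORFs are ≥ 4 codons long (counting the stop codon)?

Reverse complement (5'→3'): TGTTTTATCGCTGCGTGGACATCCCACAGCCTACATGTGGTGCGATTGGAAAATTGTCT
Frame +1: AGA CAA TTT TCC AAT CGC ACC ACA TGT AGG CTG TGG GAT GTC CAC GCA GCG ATA AAA — no ATG→stop ORF.
Frame +2: GAC AAT TTT CCA ATC GCA CCA CAT GTA GGC TGT GGG ATG TCC ACG CAG CGA TAA AAC — ATG at 38, stop TAA at 53 → 18 nt.
Frame +3: ACA ATT TTC CAA TCG CAC CAC ATG TAG GCT GTG GGA TGT CCA CGC AGC GAT AAA ACA — ATG at 24, stop TAG at 27 → 6 nt.
Frame -1: TGT TTT ATC GCT GCG TGG ACA TCC CAC AGC CTA CAT GTG GTG CGA TTG GAA AAT TGT — no ATG→stop ORF.
Frame -2: GTT TTA TCG CTG CGT GGA CAT CCC ACA GCC TAC ATG TGG TGC GAT TGG AAA ATT GTC — no ATG→stop ORF.
Frame -3: TTT TAT CGC TGC GTG GAC ATC CCA CAG CCT ACA TGT GGT GCG ATT GGA AAA TTG TCT — no ATG→stop ORF.
ORFs ≥ 4 codons: frame +2 38–55 (6 codons). Count = 1.

1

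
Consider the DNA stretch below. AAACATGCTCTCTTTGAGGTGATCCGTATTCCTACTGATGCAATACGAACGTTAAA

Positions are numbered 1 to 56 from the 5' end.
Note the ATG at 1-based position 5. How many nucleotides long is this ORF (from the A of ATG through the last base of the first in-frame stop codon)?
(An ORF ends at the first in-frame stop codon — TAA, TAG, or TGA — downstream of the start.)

18

Codons from position 5: ATG (5–7), CTC (8–10), TCT (11–13), TTG (14–16), AGG (17–19), TGA (20–22).
TGA is the first in-frame stop; ORF spans 5–22, 18 nucleotides.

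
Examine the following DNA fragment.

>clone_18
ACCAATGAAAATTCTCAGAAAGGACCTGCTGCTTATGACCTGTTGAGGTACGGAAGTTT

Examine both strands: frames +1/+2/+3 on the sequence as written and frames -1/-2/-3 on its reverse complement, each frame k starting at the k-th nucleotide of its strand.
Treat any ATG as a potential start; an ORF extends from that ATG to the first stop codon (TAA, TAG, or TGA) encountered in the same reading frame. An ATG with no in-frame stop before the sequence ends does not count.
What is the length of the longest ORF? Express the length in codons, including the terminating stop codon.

14

Reverse complement (5'→3'): AAACTTCCGTACCTCAACAGGTCATAAGCAGCAGGTCCTTTCTGAGAATTTTCATTGGT
Frame +1: ACC AAT GAA AAT TCT CAG AAA GGA CCT GCT GCT TAT GAC CTG TTG AGG TAC GGA AGT — no ATG→stop ORF.
Frame +2: CCA ATG AAA ATT CTC AGA AAG GAC CTG CTG CTT ATG ACC TGT TGA GGT ACG GAA GTT — ATG at 5, stop TGA at 44 → 42 nt; ATG at 35, stop TGA at 44 → 12 nt.
Frame +3: CAA TGA AAA TTC TCA GAA AGG ACC TGC TGC TTA TGA CCT GTT GAG GTA CGG AAG TTT — no ATG→stop ORF.
Frame -1: AAA CTT CCG TAC CTC AAC AGG TCA TAA GCA GCA GGT CCT TTC TGA GAA TTT TCA TTG — no ATG→stop ORF.
Frame -2: AAC TTC CGT ACC TCA ACA GGT CAT AAG CAG CAG GTC CTT TCT GAG AAT TTT CAT TGG — no ATG→stop ORF.
Frame -3: ACT TCC GTA CCT CAA CAG GTC ATA AGC AGC AGG TCC TTT CTG AGA ATT TTC ATT GGT — no ATG→stop ORF.
Longest: frame +2, positions 5–46, 42 nt = 14 codons = 13 aa. → 14 codons.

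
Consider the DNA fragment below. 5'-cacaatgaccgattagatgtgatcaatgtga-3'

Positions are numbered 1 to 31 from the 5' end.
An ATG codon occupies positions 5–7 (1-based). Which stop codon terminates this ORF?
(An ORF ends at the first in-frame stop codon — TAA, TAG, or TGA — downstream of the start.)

TAG

Codons from position 5: ATG (5–7), ACC (8–10), GAT (11–13), TAG (14–16).
The first in-frame stop codon is TAG.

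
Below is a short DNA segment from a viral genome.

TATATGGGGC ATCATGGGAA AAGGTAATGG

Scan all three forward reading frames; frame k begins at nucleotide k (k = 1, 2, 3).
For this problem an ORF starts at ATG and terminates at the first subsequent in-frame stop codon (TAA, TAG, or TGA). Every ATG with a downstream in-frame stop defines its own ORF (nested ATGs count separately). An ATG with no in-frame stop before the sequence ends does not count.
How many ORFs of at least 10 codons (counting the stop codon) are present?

0

Frame 1: TAT ATG GGG CAT CAT GGG AAA AGG TAA TGG — ATG at 4, stop TAA at 25 → 24 nt.
Frame 2: ATA TGG GGC ATC ATG GGA AAA GGT AAT — no ATG→stop ORF.
Frame 3: TAT GGG GCA TCA TGG GAA AAG GTA ATG — no ATG→stop ORF.
No ORF reaches 10 codons. Count = 0.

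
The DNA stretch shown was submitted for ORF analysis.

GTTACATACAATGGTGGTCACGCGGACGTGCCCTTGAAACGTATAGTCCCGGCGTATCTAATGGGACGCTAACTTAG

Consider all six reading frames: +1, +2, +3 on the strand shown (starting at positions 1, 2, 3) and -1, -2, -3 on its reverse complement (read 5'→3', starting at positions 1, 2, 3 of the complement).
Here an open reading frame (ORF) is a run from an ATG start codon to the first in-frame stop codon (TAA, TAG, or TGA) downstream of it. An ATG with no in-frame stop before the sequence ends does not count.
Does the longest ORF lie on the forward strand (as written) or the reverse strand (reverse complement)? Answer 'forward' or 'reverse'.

Reverse complement (5'→3'): CTAAGTTAGCGTCCCATTAGATACGCCGGGACTATACGTTTCAAGGGCACGTCCGCGTGACCACCATTGTATGTAAC
Frame +1: GTT ACA TAC AAT GGT GGT CAC GCG GAC GTG CCC TTG AAA CGT ATA GTC CCG GCG TAT CTA ATG GGA CGC TAA CTT — ATG at 61, stop TAA at 70 → 12 nt.
Frame +2: TTA CAT ACA ATG GTG GTC ACG CGG ACG TGC CCT TGA AAC GTA TAG TCC CGG CGT ATC TAA TGG GAC GCT AAC TTA — ATG at 11, stop TGA at 35 → 27 nt.
Frame +3: TAC ATA CAA TGG TGG TCA CGC GGA CGT GCC CTT GAA ACG TAT AGT CCC GGC GTA TCT AAT GGG ACG CTA ACT TAG — no ATG→stop ORF.
Frame -1: CTA AGT TAG CGT CCC ATT AGA TAC GCC GGG ACT ATA CGT TTC AAG GGC ACG TCC GCG TGA CCA CCA TTG TAT GTA — no ATG→stop ORF.
Frame -2: TAA GTT AGC GTC CCA TTA GAT ACG CCG GGA CTA TAC GTT TCA AGG GCA CGT CCG CGT GAC CAC CAT TGT ATG TAA — ATG at 71, stop TAA at 74 → 6 nt.
Frame -3: AAG TTA GCG TCC CAT TAG ATA CGC CGG GAC TAT ACG TTT CAA GGG CAC GTC CGC GTG ACC ACC ATT GTA TGT AAC — no ATG→stop ORF.
Forward-strand max 27 nt; reverse-strand max 6 nt. The forward strand has the longer ORF.

forward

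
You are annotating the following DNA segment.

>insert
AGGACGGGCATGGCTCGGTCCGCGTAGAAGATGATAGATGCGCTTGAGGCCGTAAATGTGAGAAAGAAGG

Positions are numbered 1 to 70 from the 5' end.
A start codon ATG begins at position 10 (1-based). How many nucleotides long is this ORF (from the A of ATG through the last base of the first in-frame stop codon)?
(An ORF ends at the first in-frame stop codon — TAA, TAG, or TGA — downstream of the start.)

18

Codons from position 10: ATG (10–12), GCT (13–15), CGG (16–18), TCC (19–21), GCG (22–24), TAG (25–27).
TAG is the first in-frame stop; ORF spans 10–27, 18 nucleotides.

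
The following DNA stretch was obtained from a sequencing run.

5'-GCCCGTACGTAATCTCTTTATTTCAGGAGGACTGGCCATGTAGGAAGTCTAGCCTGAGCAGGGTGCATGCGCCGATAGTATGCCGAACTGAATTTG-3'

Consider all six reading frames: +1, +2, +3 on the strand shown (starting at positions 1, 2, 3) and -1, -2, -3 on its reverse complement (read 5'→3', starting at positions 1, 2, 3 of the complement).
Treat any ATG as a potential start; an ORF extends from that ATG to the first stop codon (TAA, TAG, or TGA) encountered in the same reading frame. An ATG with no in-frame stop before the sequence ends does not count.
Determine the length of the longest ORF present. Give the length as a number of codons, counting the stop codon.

Reverse complement (5'→3'): CAAATTCAGTTCGGCATACTATCGGCGCATGCACCCTGCTCAGGCTAGACTTCCTACATGGCCAGTCCTCCTGAAATAAAGAGATTACGTACGGGC
Frame +1: GCC CGT ACG TAA TCT CTT TAT TTC AGG AGG ACT GGC CAT GTA GGA AGT CTA GCC TGA GCA GGG TGC ATG CGC CGA TAG TAT GCC GAA CTG AAT TTG — ATG at 67, stop TAG at 76 → 12 nt.
Frame +2: CCC GTA CGT AAT CTC TTT ATT TCA GGA GGA CTG GCC ATG TAG GAA GTC TAG CCT GAG CAG GGT GCA TGC GCC GAT AGT ATG CCG AAC TGA ATT — ATG at 38, stop TAG at 41 → 6 nt; ATG at 80, stop TGA at 89 → 12 nt.
Frame +3: CCG TAC GTA ATC TCT TTA TTT CAG GAG GAC TGG CCA TGT AGG AAG TCT AGC CTG AGC AGG GTG CAT GCG CCG ATA GTA TGC CGA ACT GAA TTT — no ATG→stop ORF.
Frame -1: CAA ATT CAG TTC GGC ATA CTA TCG GCG CAT GCA CCC TGC TCA GGC TAG ACT TCC TAC ATG GCC AGT CCT CCT GAA ATA AAG AGA TTA CGT ACG GGC — no ATG→stop ORF.
Frame -2: AAA TTC AGT TCG GCA TAC TAT CGG CGC ATG CAC CCT GCT CAG GCT AGA CTT CCT ACA TGG CCA GTC CTC CTG AAA TAA AGA GAT TAC GTA CGG — ATG at 29, stop TAA at 77 → 51 nt.
Frame -3: AAT TCA GTT CGG CAT ACT ATC GGC GCA TGC ACC CTG CTC AGG CTA GAC TTC CTA CAT GGC CAG TCC TCC TGA AAT AAA GAG ATT ACG TAC GGG — no ATG→stop ORF.
Longest: frame -2, positions 29–79, 51 nt = 17 codons = 16 aa. → 17 codons.

17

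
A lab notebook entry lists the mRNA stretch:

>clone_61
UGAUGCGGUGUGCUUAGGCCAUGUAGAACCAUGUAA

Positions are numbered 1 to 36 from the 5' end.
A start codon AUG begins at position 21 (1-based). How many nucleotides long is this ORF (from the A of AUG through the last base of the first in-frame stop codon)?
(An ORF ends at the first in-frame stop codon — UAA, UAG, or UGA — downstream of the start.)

Codons from position 21: AUG (21–23), UAG (24–26).
UAG is the first in-frame stop; ORF spans 21–26, 6 nucleotides.

6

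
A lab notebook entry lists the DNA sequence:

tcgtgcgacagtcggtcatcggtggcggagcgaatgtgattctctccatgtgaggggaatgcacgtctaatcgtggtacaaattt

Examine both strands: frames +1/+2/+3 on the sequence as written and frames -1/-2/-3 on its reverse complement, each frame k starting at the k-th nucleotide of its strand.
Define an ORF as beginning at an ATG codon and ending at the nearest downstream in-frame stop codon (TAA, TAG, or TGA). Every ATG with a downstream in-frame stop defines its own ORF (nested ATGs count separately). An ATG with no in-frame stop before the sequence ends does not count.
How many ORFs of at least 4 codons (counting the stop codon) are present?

1

Reverse complement (5'→3'): AAATTTGTACCACGATTAGACGTGCATTCCCCTCACATGGAGAGAATCACATTCGCTCCGCCACCGATGACCGACTGTCGCACGA
Frame +1: TCG TGC GAC AGT CGG TCA TCG GTG GCG GAG CGA ATG TGA TTC TCT CCA TGT GAG GGG AAT GCA CGT CTA ATC GTG GTA CAA ATT — ATG at 34, stop TGA at 37 → 6 nt.
Frame +2: CGT GCG ACA GTC GGT CAT CGG TGG CGG AGC GAA TGT GAT TCT CTC CAT GTG AGG GGA ATG CAC GTC TAA TCG TGG TAC AAA TTT — ATG at 59, stop TAA at 68 → 12 nt.
Frame +3: GTG CGA CAG TCG GTC ATC GGT GGC GGA GCG AAT GTG ATT CTC TCC ATG TGA GGG GAA TGC ACG TCT AAT CGT GGT ACA AAT — ATG at 48, stop TGA at 51 → 6 nt.
Frame -1: AAA TTT GTA CCA CGA TTA GAC GTG CAT TCC CCT CAC ATG GAG AGA ATC ACA TTC GCT CCG CCA CCG ATG ACC GAC TGT CGC ACG — no ATG→stop ORF.
Frame -2: AAT TTG TAC CAC GAT TAG ACG TGC ATT CCC CTC ACA TGG AGA GAA TCA CAT TCG CTC CGC CAC CGA TGA CCG ACT GTC GCA CGA — no ATG→stop ORF.
Frame -3: ATT TGT ACC ACG ATT AGA CGT GCA TTC CCC TCA CAT GGA GAG AAT CAC ATT CGC TCC GCC ACC GAT GAC CGA CTG TCG CAC — no ATG→stop ORF.
ORFs ≥ 4 codons: frame +2 59–70 (4 codons). Count = 1.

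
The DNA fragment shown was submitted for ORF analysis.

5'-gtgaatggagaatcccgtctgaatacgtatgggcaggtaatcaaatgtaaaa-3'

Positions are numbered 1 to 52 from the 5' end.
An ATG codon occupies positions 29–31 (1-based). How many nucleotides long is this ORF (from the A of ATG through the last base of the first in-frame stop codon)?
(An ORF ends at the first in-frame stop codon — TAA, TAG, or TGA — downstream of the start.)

Codons from position 29: ATG (29–31), GGC (32–34), AGG (35–37), TAA (38–40).
TAA is the first in-frame stop; ORF spans 29–40, 12 nucleotides.

12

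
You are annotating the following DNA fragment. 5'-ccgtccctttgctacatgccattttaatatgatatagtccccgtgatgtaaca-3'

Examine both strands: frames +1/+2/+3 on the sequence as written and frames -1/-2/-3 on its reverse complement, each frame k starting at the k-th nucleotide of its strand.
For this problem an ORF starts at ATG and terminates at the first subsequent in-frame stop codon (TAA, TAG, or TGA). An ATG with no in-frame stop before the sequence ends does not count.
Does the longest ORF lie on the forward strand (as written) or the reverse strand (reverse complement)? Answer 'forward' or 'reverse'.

forward

Reverse complement (5'→3'): TGTTACATCACGGGGACTATATCATATTAAAATGGCATGTAGCAAAGGGACGG
Frame +1: CCG TCC CTT TGC TAC ATG CCA TTT TAA TAT GAT ATA GTC CCC GTG ATG TAA — ATG at 16, stop TAA at 25 → 12 nt; ATG at 46, stop TAA at 49 → 6 nt.
Frame +2: CGT CCC TTT GCT ACA TGC CAT TTT AAT ATG ATA TAG TCC CCG TGA TGT AAC — ATG at 29, stop TAG at 35 → 9 nt.
Frame +3: GTC CCT TTG CTA CAT GCC ATT TTA ATA TGA TAT AGT CCC CGT GAT GTA ACA — no ATG→stop ORF.
Frame -1: TGT TAC ATC ACG GGG ACT ATA TCA TAT TAA AAT GGC ATG TAG CAA AGG GAC — ATG at 37, stop TAG at 40 → 6 nt.
Frame -2: GTT ACA TCA CGG GGA CTA TAT CAT ATT AAA ATG GCA TGT AGC AAA GGG ACG — no ATG→stop ORF.
Frame -3: TTA CAT CAC GGG GAC TAT ATC ATA TTA AAA TGG CAT GTA GCA AAG GGA CGG — no ATG→stop ORF.
Forward-strand max 12 nt; reverse-strand max 6 nt. The forward strand has the longer ORF.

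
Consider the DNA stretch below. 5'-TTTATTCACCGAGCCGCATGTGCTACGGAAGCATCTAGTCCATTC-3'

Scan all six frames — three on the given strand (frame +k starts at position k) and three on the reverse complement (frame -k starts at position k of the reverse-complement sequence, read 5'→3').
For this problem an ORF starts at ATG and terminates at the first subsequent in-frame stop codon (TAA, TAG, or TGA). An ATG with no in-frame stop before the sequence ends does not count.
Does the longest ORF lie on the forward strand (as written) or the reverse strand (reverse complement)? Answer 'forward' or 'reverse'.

forward

Reverse complement (5'→3'): GAATGGACTAGATGCTTCCGTAGCACATGCGGCTCGGTGAATAAA
Frame +1: TTT ATT CAC CGA GCC GCA TGT GCT ACG GAA GCA TCT AGT CCA TTC — no ATG→stop ORF.
Frame +2: TTA TTC ACC GAG CCG CAT GTG CTA CGG AAG CAT CTA GTC CAT — no ATG→stop ORF.
Frame +3: TAT TCA CCG AGC CGC ATG TGC TAC GGA AGC ATC TAG TCC ATT — ATG at 18, stop TAG at 36 → 21 nt.
Frame -1: GAA TGG ACT AGA TGC TTC CGT AGC ACA TGC GGC TCG GTG AAT AAA — no ATG→stop ORF.
Frame -2: AAT GGA CTA GAT GCT TCC GTA GCA CAT GCG GCT CGG TGA ATA — no ATG→stop ORF.
Frame -3: ATG GAC TAG ATG CTT CCG TAG CAC ATG CGG CTC GGT GAA TAA — ATG at 3, stop TAG at 9 → 9 nt; ATG at 12, stop TAG at 21 → 12 nt; ATG at 27, stop TAA at 42 → 18 nt.
Forward-strand max 21 nt; reverse-strand max 18 nt. The forward strand has the longer ORF.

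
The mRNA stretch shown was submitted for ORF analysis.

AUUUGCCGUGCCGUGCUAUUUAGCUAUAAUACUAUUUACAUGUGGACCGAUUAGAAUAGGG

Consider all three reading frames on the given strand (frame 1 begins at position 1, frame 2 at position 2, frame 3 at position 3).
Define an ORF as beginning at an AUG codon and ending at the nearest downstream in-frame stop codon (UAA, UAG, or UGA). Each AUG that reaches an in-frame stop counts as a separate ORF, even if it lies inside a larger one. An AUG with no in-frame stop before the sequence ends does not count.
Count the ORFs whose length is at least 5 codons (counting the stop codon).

1

Frame 1: AUU UGC CGU GCC GUG CUA UUU AGC UAU AAU ACU AUU UAC AUG UGG ACC GAU UAG AAU AGG — AUG at 40, stop UAG at 52 → 15 nt.
Frame 2: UUU GCC GUG CCG UGC UAU UUA GCU AUA AUA CUA UUU ACA UGU GGA CCG AUU AGA AUA GGG — no AUG→stop ORF.
Frame 3: UUG CCG UGC CGU GCU AUU UAG CUA UAA UAC UAU UUA CAU GUG GAC CGA UUA GAA UAG — no AUG→stop ORF.
ORFs ≥ 5 codons: frame 1 40–54 (5 codons). Count = 1.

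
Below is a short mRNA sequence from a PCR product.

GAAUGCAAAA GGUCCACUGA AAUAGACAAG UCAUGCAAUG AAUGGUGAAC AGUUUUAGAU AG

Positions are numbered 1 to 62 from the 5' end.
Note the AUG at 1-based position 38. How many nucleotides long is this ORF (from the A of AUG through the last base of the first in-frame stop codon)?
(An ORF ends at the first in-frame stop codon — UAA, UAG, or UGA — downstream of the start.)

21

Codons from position 38: AUG (38–40), AAU (41–43), GGU (44–46), GAA (47–49), CAG (50–52), UUU (53–55), UAG (56–58).
UAG is the first in-frame stop; ORF spans 38–58, 21 nucleotides.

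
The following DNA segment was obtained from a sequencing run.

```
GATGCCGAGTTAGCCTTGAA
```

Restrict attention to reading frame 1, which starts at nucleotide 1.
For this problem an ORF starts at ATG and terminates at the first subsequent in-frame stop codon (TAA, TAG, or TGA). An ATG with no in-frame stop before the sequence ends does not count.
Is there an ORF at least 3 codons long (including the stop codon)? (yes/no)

no

Frame 1: GAT GCC GAG TTA GCC TTG — no ATG→stop ORF.
Largest ORF found is 0 codons < 3, so no.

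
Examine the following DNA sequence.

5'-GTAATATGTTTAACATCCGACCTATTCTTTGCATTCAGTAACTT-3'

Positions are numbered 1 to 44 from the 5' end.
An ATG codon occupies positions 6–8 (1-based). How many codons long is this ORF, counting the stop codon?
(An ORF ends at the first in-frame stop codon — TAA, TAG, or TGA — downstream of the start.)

12

Codons from position 6: ATG (6–8), TTT (9–11), AAC (12–14), ATC (15–17), CGA (18–20), CCT (21–23), ATT (24–26), CTT (27–29), TGC (30–32), ATT (33–35), CAG (36–38), TAA (39–41).
TAA is the first in-frame stop; that's 12 codons including the stop.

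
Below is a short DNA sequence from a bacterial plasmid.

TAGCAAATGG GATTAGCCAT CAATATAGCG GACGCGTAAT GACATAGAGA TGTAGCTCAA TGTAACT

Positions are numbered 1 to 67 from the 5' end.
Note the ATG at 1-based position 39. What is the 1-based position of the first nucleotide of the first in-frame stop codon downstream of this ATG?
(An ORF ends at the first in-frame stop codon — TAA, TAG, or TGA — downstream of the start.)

45

Codons from position 39: ATG (39–41), ACA (42–44), TAG (45–47).
TAG is a stop codon; it begins at position 45.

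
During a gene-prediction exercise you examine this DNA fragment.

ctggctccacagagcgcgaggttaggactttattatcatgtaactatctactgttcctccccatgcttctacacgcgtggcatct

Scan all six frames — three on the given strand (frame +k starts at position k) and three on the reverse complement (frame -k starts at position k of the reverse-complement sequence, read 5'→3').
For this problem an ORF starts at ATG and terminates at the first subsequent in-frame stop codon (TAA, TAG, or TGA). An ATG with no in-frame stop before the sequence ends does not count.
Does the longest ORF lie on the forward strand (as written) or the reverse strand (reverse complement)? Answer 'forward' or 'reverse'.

reverse

Reverse complement (5'→3'): AGATGCCACGCGTGTAGAAGCATGGGGAGGAACAGTAGATAGTTACATGATAATAAAGTCCTAACCTCGCGCTCTGTGGAGCCAG
Frame +1: CTG GCT CCA CAG AGC GCG AGG TTA GGA CTT TAT TAT CAT GTA ACT ATC TAC TGT TCC TCC CCA TGC TTC TAC ACG CGT GGC ATC — no ATG→stop ORF.
Frame +2: TGG CTC CAC AGA GCG CGA GGT TAG GAC TTT ATT ATC ATG TAA CTA TCT ACT GTT CCT CCC CAT GCT TCT ACA CGC GTG GCA TCT — ATG at 38, stop TAA at 41 → 6 nt.
Frame +3: GGC TCC ACA GAG CGC GAG GTT AGG ACT TTA TTA TCA TGT AAC TAT CTA CTG TTC CTC CCC ATG CTT CTA CAC GCG TGG CAT — no ATG→stop ORF.
Frame -1: AGA TGC CAC GCG TGT AGA AGC ATG GGG AGG AAC AGT AGA TAG TTA CAT GAT AAT AAA GTC CTA ACC TCG CGC TCT GTG GAG CCA — ATG at 22, stop TAG at 40 → 21 nt.
Frame -2: GAT GCC ACG CGT GTA GAA GCA TGG GGA GGA ACA GTA GAT AGT TAC ATG ATA ATA AAG TCC TAA CCT CGC GCT CTG TGG AGC CAG — ATG at 47, stop TAA at 62 → 18 nt.
Frame -3: ATG CCA CGC GTG TAG AAG CAT GGG GAG GAA CAG TAG ATA GTT ACA TGA TAA TAA AGT CCT AAC CTC GCG CTC TGT GGA GCC — ATG at 3, stop TAG at 15 → 15 nt.
Forward-strand max 6 nt; reverse-strand max 21 nt. The reverse strand has the longer ORF.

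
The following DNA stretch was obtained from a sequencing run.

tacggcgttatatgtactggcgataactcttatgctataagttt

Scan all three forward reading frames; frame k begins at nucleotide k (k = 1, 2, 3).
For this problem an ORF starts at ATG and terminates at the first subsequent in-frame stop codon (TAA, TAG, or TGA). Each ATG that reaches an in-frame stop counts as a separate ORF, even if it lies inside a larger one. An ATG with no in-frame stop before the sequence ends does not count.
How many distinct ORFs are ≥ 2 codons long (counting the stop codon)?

2

Frame 1: TAC GGC GTT ATA TGT ACT GGC GAT AAC TCT TAT GCT ATA AGT — no ATG→stop ORF.
Frame 2: ACG GCG TTA TAT GTA CTG GCG ATA ACT CTT ATG CTA TAA GTT — ATG at 32, stop TAA at 38 → 9 nt.
Frame 3: CGG CGT TAT ATG TAC TGG CGA TAA CTC TTA TGC TAT AAG TTT — ATG at 12, stop TAA at 24 → 15 nt.
ORFs ≥ 2 codons: frame 2 32–40 (3 codons), frame 3 12–26 (5 codons). Count = 2.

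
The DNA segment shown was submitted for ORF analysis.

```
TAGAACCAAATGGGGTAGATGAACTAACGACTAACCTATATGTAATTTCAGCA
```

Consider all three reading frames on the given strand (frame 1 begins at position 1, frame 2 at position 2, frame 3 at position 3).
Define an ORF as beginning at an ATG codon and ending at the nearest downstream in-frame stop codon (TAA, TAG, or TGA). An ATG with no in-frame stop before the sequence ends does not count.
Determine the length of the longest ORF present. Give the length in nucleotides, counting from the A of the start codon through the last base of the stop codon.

9

Frame 1: TAG AAC CAA ATG GGG TAG ATG AAC TAA CGA CTA ACC TAT ATG TAA TTT CAG — ATG at 10, stop TAG at 16 → 9 nt; ATG at 19, stop TAA at 25 → 9 nt; ATG at 40, stop TAA at 43 → 6 nt.
Frame 2: AGA ACC AAA TGG GGT AGA TGA ACT AAC GAC TAA CCT ATA TGT AAT TTC AGC — no ATG→stop ORF.
Frame 3: GAA CCA AAT GGG GTA GAT GAA CTA ACG ACT AAC CTA TAT GTA ATT TCA GCA — no ATG→stop ORF.
Longest: frame 1, positions 10–18, 9 nt = 3 codons = 2 aa. → 9 nucleotides.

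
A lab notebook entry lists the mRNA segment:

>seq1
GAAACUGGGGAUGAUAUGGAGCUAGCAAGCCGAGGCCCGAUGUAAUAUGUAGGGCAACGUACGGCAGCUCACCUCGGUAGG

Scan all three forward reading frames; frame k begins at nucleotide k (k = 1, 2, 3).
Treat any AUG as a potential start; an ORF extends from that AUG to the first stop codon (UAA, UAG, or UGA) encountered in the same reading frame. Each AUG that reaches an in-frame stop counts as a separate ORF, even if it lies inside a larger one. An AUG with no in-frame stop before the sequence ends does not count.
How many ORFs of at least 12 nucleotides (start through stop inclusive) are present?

2

Frame 1: GAA ACU GGG GAU GAU AUG GAG CUA GCA AGC CGA GGC CCG AUG UAA UAU GUA GGG CAA CGU ACG GCA GCU CAC CUC GGU AGG — AUG at 16, stop UAA at 43 → 30 nt; AUG at 40, stop UAA at 43 → 6 nt.
Frame 2: AAA CUG GGG AUG AUA UGG AGC UAG CAA GCC GAG GCC CGA UGU AAU AUG UAG GGC AAC GUA CGG CAG CUC ACC UCG GUA — AUG at 11, stop UAG at 23 → 15 nt; AUG at 47, stop UAG at 50 → 6 nt.
Frame 3: AAC UGG GGA UGA UAU GGA GCU AGC AAG CCG AGG CCC GAU GUA AUA UGU AGG GCA ACG UAC GGC AGC UCA CCU CGG UAG — no AUG→stop ORF.
ORFs ≥ 12 nucleotides: frame 1 16–45 (30 nucleotides), frame 2 11–25 (15 nucleotides). Count = 2.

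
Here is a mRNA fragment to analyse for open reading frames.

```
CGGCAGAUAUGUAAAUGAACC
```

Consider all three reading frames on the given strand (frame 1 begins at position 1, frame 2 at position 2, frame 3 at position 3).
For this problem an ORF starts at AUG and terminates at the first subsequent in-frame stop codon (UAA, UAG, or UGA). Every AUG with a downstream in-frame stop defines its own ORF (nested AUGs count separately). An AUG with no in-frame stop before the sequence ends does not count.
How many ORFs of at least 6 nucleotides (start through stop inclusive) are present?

1

Frame 1: CGG CAG AUA UGU AAA UGA ACC — no AUG→stop ORF.
Frame 2: GGC AGA UAU GUA AAU GAA — no AUG→stop ORF.
Frame 3: GCA GAU AUG UAA AUG AAC — AUG at 9, stop UAA at 12 → 6 nt.
ORFs ≥ 6 nucleotides: frame 3 9–14 (6 nucleotides). Count = 1.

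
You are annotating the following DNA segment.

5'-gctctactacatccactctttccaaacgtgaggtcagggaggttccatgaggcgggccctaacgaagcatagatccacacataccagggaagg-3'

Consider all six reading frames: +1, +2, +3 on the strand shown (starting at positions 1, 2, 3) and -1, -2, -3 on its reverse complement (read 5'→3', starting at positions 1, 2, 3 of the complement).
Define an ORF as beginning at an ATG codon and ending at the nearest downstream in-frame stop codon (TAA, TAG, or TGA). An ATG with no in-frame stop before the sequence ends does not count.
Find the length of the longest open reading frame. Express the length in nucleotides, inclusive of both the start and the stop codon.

24

Reverse complement (5'→3'): CCTTCCCTGGTATGTGTGGATCTATGCTTCGTTAGGGCCCGCCTCATGGAACCTCCCTGACCTCACGTTTGGAAAGAGTGGATGTAGTAGAGC
Frame +1: GCT CTA CTA CAT CCA CTC TTT CCA AAC GTG AGG TCA GGG AGG TTC CAT GAG GCG GGC CCT AAC GAA GCA TAG ATC CAC ACA TAC CAG GGA AGG — no ATG→stop ORF.
Frame +2: CTC TAC TAC ATC CAC TCT TTC CAA ACG TGA GGT CAG GGA GGT TCC ATG AGG CGG GCC CTA ACG AAG CAT AGA TCC ACA CAT ACC AGG GAA — no ATG→stop ORF.
Frame +3: TCT ACT ACA TCC ACT CTT TCC AAA CGT GAG GTC AGG GAG GTT CCA TGA GGC GGG CCC TAA CGA AGC ATA GAT CCA CAC ATA CCA GGG AAG — no ATG→stop ORF.
Frame -1: CCT TCC CTG GTA TGT GTG GAT CTA TGC TTC GTT AGG GCC CGC CTC ATG GAA CCT CCC TGA CCT CAC GTT TGG AAA GAG TGG ATG TAG TAG AGC — ATG at 46, stop TGA at 58 → 15 nt; ATG at 82, stop TAG at 85 → 6 nt.
Frame -2: CTT CCC TGG TAT GTG TGG ATC TAT GCT TCG TTA GGG CCC GCC TCA TGG AAC CTC CCT GAC CTC ACG TTT GGA AAG AGT GGA TGT AGT AGA — no ATG→stop ORF.
Frame -3: TTC CCT GGT ATG TGT GGA TCT ATG CTT CGT TAG GGC CCG CCT CAT GGA ACC TCC CTG ACC TCA CGT TTG GAA AGA GTG GAT GTA GTA GAG — ATG at 12, stop TAG at 33 → 24 nt; ATG at 24, stop TAG at 33 → 12 nt.
Longest: frame -3, positions 12–35, 24 nt = 8 codons = 7 aa. → 24 nucleotides.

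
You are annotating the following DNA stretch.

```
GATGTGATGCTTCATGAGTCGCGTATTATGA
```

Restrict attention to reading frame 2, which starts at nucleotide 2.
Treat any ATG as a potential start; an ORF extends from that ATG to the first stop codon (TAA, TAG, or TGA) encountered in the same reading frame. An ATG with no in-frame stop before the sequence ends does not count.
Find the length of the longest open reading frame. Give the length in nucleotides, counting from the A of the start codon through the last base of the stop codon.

18

Frame 2: ATG TGA TGC TTC ATG AGT CGC GTA TTA TGA — ATG at 2, stop TGA at 5 → 6 nt; ATG at 14, stop TGA at 29 → 18 nt.
Longest: frame 2, positions 14–31, 18 nt = 6 codons = 5 aa. → 18 nucleotides.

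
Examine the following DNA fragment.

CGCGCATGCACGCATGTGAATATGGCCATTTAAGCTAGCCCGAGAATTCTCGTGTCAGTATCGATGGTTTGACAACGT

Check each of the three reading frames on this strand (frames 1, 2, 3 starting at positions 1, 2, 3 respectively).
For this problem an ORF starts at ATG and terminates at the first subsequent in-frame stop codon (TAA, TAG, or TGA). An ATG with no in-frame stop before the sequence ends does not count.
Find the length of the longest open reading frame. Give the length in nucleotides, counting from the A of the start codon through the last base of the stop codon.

33

Frame 1: CGC GCA TGC ACG CAT GTG AAT ATG GCC ATT TAA GCT AGC CCG AGA ATT CTC GTG TCA GTA TCG ATG GTT TGA CAA CGT — ATG at 22, stop TAA at 31 → 12 nt; ATG at 64, stop TGA at 70 → 9 nt.
Frame 2: GCG CAT GCA CGC ATG TGA ATA TGG CCA TTT AAG CTA GCC CGA GAA TTC TCG TGT CAG TAT CGA TGG TTT GAC AAC — ATG at 14, stop TGA at 17 → 6 nt.
Frame 3: CGC ATG CAC GCA TGT GAA TAT GGC CAT TTA AGC TAG CCC GAG AAT TCT CGT GTC AGT ATC GAT GGT TTG ACA ACG — ATG at 6, stop TAG at 36 → 33 nt.
Longest: frame 3, positions 6–38, 33 nt = 11 codons = 10 aa. → 33 nucleotides.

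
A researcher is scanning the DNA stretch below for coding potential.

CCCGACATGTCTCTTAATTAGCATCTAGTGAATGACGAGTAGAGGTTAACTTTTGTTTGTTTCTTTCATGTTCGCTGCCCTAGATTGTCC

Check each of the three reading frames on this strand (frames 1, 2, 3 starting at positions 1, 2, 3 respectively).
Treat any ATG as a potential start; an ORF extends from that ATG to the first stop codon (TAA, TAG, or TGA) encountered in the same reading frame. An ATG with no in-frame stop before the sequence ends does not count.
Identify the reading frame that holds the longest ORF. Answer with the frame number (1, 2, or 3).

Frame 1: CCC GAC ATG TCT CTT AAT TAG CAT CTA GTG AAT GAC GAG TAG AGG TTA ACT TTT GTT TGT TTC TTT CAT GTT CGC TGC CCT AGA TTG TCC — ATG at 7, stop TAG at 19 → 15 nt.
Frame 2: CCG ACA TGT CTC TTA ATT AGC ATC TAG TGA ATG ACG AGT AGA GGT TAA CTT TTG TTT GTT TCT TTC ATG TTC GCT GCC CTA GAT TGT — ATG at 32, stop TAA at 47 → 18 nt.
Frame 3: CGA CAT GTC TCT TAA TTA GCA TCT AGT GAA TGA CGA GTA GAG GTT AAC TTT TGT TTG TTT CTT TCA TGT TCG CTG CCC TAG ATT GTC — no ATG→stop ORF.
Longest ORF is 18 nt in frame 2 (positions 32–49).

2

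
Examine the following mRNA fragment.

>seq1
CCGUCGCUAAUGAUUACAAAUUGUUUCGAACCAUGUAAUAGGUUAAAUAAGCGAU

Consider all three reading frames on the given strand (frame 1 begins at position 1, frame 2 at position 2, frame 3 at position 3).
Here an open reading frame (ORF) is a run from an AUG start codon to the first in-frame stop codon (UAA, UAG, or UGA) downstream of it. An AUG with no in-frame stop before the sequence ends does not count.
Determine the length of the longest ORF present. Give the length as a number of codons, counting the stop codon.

Frame 1: CCG UCG CUA AUG AUU ACA AAU UGU UUC GAA CCA UGU AAU AGG UUA AAU AAG CGA — no AUG→stop ORF.
Frame 2: CGU CGC UAA UGA UUA CAA AUU GUU UCG AAC CAU GUA AUA GGU UAA AUA AGC GAU — no AUG→stop ORF.
Frame 3: GUC GCU AAU GAU UAC AAA UUG UUU CGA ACC AUG UAA UAG GUU AAA UAA GCG — AUG at 33, stop UAA at 36 → 6 nt.
Longest: frame 3, positions 33–38, 6 nt = 2 codons = 1 aa. → 2 codons.

2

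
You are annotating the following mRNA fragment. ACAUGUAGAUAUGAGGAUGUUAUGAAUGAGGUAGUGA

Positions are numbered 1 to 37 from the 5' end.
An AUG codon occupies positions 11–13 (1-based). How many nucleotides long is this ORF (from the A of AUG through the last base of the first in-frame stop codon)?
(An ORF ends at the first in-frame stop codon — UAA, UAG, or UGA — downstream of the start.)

15

Codons from position 11: AUG (11–13), AGG (14–16), AUG (17–19), UUA (20–22), UGA (23–25).
UGA is the first in-frame stop; ORF spans 11–25, 15 nucleotides.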